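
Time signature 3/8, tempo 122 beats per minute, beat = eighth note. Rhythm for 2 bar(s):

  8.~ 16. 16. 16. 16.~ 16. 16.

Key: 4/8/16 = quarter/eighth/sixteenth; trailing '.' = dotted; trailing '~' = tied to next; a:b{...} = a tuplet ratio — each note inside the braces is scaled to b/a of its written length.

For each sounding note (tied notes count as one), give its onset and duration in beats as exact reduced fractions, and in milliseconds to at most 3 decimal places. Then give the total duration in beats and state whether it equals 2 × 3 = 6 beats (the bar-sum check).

1) 0.0ms=0b +1106.557ms=9/4b
2) 1106.557ms=9/4b +368.852ms=3/4b
3) 1475.41ms=3b +368.852ms=3/4b
4) 1844.262ms=15/4b +737.705ms=3/2b
5) 2581.967ms=21/4b +368.852ms=3/4b
Σ=6b of 6 (122bpm 3/8) — PASS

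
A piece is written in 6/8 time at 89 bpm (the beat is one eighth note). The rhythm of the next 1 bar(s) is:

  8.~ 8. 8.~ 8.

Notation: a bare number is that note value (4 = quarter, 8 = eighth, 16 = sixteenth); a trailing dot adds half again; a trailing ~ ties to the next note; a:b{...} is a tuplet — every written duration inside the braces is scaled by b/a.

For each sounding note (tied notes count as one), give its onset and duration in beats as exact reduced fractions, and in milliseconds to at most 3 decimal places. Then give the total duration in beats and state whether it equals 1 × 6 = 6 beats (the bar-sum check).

1) 0.0ms=0b +2022.472ms=3b
2) 2022.472ms=3b +2022.472ms=3b
Σ=6b of 6 (89bpm 6/8) — PASS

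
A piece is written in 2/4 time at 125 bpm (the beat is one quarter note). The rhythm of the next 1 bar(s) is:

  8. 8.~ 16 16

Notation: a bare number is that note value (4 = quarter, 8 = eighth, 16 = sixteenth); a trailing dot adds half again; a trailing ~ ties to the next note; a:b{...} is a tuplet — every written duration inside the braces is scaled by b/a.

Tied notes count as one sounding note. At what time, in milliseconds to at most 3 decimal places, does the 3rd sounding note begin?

note 3 onset = 7/4b = 840.0ms

1. 0.0ms @ 0 + 360.0ms (3/4)
2. 360.0ms @ 3/4 + 480.0ms (1)
3. 840.0ms @ 7/4 + 120.0ms (1/4)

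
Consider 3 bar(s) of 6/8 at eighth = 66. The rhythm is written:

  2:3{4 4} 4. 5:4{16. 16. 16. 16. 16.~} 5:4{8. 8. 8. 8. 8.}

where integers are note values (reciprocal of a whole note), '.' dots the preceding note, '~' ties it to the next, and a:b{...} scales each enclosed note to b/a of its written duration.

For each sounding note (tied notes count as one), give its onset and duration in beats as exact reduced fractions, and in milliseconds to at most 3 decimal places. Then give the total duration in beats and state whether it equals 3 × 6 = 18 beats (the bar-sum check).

1) 0.0ms=0b +2727.273ms=3b
2) 2727.273ms=3b +2727.273ms=3b
3) 5454.545ms=6b +2727.273ms=3b
4) 8181.818ms=9b +545.455ms=3/5b
5) 8727.273ms=48/5b +545.455ms=3/5b
6) 9272.727ms=51/5b +545.455ms=3/5b
7) 9818.182ms=54/5b +545.455ms=3/5b
8) 10363.636ms=57/5b +1636.364ms=9/5b
9) 12000.0ms=66/5b +1090.909ms=6/5b
10) 13090.909ms=72/5b +1090.909ms=6/5b
11) 14181.818ms=78/5b +1090.909ms=6/5b
12) 15272.727ms=84/5b +1090.909ms=6/5b
Σ=18b of 18 (66bpm 6/8) — PASS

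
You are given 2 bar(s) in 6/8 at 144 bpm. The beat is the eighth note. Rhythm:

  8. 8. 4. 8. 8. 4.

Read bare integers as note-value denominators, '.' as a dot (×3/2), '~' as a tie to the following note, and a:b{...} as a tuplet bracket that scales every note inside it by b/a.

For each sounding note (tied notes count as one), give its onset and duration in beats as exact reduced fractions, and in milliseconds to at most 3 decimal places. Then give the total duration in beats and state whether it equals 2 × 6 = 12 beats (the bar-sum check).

1) 0.0ms=0b +625.0ms=3/2b
2) 625.0ms=3/2b +625.0ms=3/2b
3) 1250.0ms=3b +1250.0ms=3b
4) 2500.0ms=6b +625.0ms=3/2b
5) 3125.0ms=15/2b +625.0ms=3/2b
6) 3750.0ms=9b +1250.0ms=3b
Σ=12b of 12 (144bpm 6/8) — PASS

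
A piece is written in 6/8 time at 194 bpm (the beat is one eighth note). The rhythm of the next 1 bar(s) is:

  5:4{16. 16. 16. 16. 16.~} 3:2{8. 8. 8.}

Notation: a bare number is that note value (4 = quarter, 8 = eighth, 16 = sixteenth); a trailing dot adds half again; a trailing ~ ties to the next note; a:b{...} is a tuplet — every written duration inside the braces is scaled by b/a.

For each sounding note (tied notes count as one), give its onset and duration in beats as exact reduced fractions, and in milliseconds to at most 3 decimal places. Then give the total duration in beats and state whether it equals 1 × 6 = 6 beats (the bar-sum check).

1) 0.0ms=0b +185.567ms=3/5b
2) 185.567ms=3/5b +185.567ms=3/5b
3) 371.134ms=6/5b +185.567ms=3/5b
4) 556.701ms=9/5b +185.567ms=3/5b
5) 742.268ms=12/5b +494.845ms=8/5b
6) 1237.113ms=4b +309.278ms=1b
7) 1546.392ms=5b +309.278ms=1b
Σ=6b of 6 (194bpm 6/8) — PASS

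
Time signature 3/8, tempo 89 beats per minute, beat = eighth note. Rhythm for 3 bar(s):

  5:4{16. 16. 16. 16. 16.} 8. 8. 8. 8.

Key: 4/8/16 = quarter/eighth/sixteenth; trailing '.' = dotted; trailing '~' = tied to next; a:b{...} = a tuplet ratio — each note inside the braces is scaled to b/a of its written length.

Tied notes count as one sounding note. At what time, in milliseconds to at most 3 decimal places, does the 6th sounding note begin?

1. 0.0ms @ 0 + 404.494ms (3/5)
2. 404.494ms @ 3/5 + 404.494ms (3/5)
3. 808.989ms @ 6/5 + 404.494ms (3/5)
4. 1213.483ms @ 9/5 + 404.494ms (3/5)
5. 1617.978ms @ 12/5 + 404.494ms (3/5)
6. 2022.472ms @ 3 + 1011.236ms (3/2)
7. 3033.708ms @ 9/2 + 1011.236ms (3/2)
8. 4044.944ms @ 6 + 1011.236ms (3/2)
9. 5056.18ms @ 15/2 + 1011.236ms (3/2)

note 6 onset = 3b = 2022.472ms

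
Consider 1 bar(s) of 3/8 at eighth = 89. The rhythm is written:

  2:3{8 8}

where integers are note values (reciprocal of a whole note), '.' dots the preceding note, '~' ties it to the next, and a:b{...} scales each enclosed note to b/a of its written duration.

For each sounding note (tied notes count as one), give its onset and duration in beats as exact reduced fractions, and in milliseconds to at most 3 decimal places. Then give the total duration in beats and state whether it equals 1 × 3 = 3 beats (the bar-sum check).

1) 0.0ms=0b +1011.236ms=3/2b
2) 1011.236ms=3/2b +1011.236ms=3/2b
Σ=3b of 3 (89bpm 3/8) — PASS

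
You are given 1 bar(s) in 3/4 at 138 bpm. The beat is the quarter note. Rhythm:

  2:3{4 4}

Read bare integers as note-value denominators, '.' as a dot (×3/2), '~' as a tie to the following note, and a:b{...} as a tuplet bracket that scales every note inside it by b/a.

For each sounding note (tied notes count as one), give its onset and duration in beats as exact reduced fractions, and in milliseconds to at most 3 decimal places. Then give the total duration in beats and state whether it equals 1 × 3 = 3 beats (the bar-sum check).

1) 0.0ms=0b +652.174ms=3/2b
2) 652.174ms=3/2b +652.174ms=3/2b
Σ=3b of 3 (138bpm 3/4) — PASS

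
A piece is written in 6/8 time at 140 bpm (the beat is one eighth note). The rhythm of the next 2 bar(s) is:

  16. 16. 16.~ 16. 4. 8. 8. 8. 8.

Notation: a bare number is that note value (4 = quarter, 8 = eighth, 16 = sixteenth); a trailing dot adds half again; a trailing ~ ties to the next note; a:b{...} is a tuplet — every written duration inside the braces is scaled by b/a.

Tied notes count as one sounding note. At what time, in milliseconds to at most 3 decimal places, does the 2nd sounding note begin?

note 2 onset = 3/4b = 321.429ms

1. 0.0ms @ 0 + 321.429ms (3/4)
2. 321.429ms @ 3/4 + 321.429ms (3/4)
3. 642.857ms @ 3/2 + 642.857ms (3/2)
4. 1285.714ms @ 3 + 1285.714ms (3)
5. 2571.429ms @ 6 + 642.857ms (3/2)
6. 3214.286ms @ 15/2 + 642.857ms (3/2)
7. 3857.143ms @ 9 + 642.857ms (3/2)
8. 4500.0ms @ 21/2 + 642.857ms (3/2)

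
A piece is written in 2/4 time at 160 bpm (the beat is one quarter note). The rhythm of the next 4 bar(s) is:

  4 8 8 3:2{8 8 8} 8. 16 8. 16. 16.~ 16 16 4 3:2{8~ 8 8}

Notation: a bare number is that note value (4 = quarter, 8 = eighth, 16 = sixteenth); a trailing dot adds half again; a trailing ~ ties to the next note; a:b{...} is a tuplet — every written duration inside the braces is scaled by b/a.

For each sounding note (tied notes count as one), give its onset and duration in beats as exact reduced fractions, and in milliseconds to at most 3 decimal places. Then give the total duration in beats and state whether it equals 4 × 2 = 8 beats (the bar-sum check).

1) 0.0ms=0b +375.0ms=1b
2) 375.0ms=1b +187.5ms=1/2b
3) 562.5ms=3/2b +187.5ms=1/2b
4) 750.0ms=2b +125.0ms=1/3b
5) 875.0ms=7/3b +125.0ms=1/3b
6) 1000.0ms=8/3b +125.0ms=1/3b
7) 1125.0ms=3b +281.25ms=3/4b
8) 1406.25ms=15/4b +93.75ms=1/4b
9) 1500.0ms=4b +281.25ms=3/4b
10) 1781.25ms=19/4b +140.625ms=3/8b
11) 1921.875ms=41/8b +234.375ms=5/8b
12) 2156.25ms=23/4b +93.75ms=1/4b
13) 2250.0ms=6b +375.0ms=1b
14) 2625.0ms=7b +250.0ms=2/3b
15) 2875.0ms=23/3b +125.0ms=1/3b
Σ=8b of 8 (160bpm 2/4) — PASS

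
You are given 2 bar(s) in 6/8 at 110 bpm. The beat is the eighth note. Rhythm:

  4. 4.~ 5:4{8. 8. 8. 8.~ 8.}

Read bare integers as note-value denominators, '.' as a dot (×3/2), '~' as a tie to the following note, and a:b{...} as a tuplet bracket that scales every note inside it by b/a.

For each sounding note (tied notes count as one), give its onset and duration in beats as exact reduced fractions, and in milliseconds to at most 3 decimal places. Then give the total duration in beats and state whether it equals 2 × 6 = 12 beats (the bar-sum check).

1) 0.0ms=0b +1636.364ms=3b
2) 1636.364ms=3b +2290.909ms=21/5b
3) 3927.273ms=36/5b +654.545ms=6/5b
4) 4581.818ms=42/5b +654.545ms=6/5b
5) 5236.364ms=48/5b +1309.091ms=12/5b
Σ=12b of 12 (110bpm 6/8) — PASS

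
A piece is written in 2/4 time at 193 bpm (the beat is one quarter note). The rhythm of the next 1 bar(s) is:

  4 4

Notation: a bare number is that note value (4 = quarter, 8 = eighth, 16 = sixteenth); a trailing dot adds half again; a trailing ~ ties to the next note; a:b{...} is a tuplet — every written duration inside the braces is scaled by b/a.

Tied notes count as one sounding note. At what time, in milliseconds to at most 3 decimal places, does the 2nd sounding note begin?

1. 0.0ms @ 0 + 310.881ms (1)
2. 310.881ms @ 1 + 310.881ms (1)

note 2 onset = 1b = 310.881ms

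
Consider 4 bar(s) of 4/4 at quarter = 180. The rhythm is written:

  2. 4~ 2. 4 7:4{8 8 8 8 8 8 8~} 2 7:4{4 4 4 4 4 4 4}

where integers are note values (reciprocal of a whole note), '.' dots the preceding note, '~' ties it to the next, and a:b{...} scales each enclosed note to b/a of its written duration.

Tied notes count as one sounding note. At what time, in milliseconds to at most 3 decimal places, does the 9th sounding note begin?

1. 0.0ms @ 0 + 1000.0ms (3)
2. 1000.0ms @ 3 + 1333.333ms (4)
3. 2333.333ms @ 7 + 333.333ms (1)
4. 2666.667ms @ 8 + 95.238ms (2/7)
5. 2761.905ms @ 58/7 + 95.238ms (2/7)
6. 2857.143ms @ 60/7 + 95.238ms (2/7)
7. 2952.381ms @ 62/7 + 95.238ms (2/7)
8. 3047.619ms @ 64/7 + 95.238ms (2/7)
9. 3142.857ms @ 66/7 + 95.238ms (2/7)
10. 3238.095ms @ 68/7 + 761.905ms (16/7)
11. 4000.0ms @ 12 + 190.476ms (4/7)
12. 4190.476ms @ 88/7 + 190.476ms (4/7)
13. 4380.952ms @ 92/7 + 190.476ms (4/7)
14. 4571.429ms @ 96/7 + 190.476ms (4/7)
15. 4761.905ms @ 100/7 + 190.476ms (4/7)
16. 4952.381ms @ 104/7 + 190.476ms (4/7)
17. 5142.857ms @ 108/7 + 190.476ms (4/7)

note 9 onset = 66/7b = 3142.857ms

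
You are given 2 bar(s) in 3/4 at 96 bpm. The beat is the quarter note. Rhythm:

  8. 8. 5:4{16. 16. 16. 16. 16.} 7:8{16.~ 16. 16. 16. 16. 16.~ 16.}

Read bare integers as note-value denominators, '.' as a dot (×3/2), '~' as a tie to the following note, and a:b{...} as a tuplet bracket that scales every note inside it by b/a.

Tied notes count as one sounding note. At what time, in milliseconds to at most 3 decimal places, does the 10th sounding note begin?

note 10 onset = 30/7b = 2678.571ms

1. 0.0ms @ 0 + 468.75ms (3/4)
2. 468.75ms @ 3/4 + 468.75ms (3/4)
3. 937.5ms @ 3/2 + 187.5ms (3/10)
4. 1125.0ms @ 9/5 + 187.5ms (3/10)
5. 1312.5ms @ 21/10 + 187.5ms (3/10)
6. 1500.0ms @ 12/5 + 187.5ms (3/10)
7. 1687.5ms @ 27/10 + 187.5ms (3/10)
8. 1875.0ms @ 3 + 535.714ms (6/7)
9. 2410.714ms @ 27/7 + 267.857ms (3/7)
10. 2678.571ms @ 30/7 + 267.857ms (3/7)
11. 2946.429ms @ 33/7 + 267.857ms (3/7)
12. 3214.286ms @ 36/7 + 535.714ms (6/7)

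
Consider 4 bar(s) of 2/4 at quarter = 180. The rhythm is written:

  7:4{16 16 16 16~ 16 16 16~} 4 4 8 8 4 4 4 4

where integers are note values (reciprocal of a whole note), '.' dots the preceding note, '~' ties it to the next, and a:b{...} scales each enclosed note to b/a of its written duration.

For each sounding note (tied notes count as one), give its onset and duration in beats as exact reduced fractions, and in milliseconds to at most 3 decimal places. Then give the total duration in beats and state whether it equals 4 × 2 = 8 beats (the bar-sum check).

1) 0.0ms=0b +47.619ms=1/7b
2) 47.619ms=1/7b +47.619ms=1/7b
3) 95.238ms=2/7b +47.619ms=1/7b
4) 142.857ms=3/7b +95.238ms=2/7b
5) 238.095ms=5/7b +47.619ms=1/7b
6) 285.714ms=6/7b +380.952ms=8/7b
7) 666.667ms=2b +333.333ms=1b
8) 1000.0ms=3b +166.667ms=1/2b
9) 1166.667ms=7/2b +166.667ms=1/2b
10) 1333.333ms=4b +333.333ms=1b
11) 1666.667ms=5b +333.333ms=1b
12) 2000.0ms=6b +333.333ms=1b
13) 2333.333ms=7b +333.333ms=1b
Σ=8b of 8 (180bpm 2/4) — PASS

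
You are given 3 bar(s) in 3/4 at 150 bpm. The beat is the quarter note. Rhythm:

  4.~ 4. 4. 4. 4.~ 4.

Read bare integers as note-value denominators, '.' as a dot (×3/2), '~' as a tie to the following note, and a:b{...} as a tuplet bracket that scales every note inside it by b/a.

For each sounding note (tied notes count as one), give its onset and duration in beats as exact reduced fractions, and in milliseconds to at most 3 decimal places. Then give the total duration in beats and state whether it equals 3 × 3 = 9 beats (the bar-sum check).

1) 0.0ms=0b +1200.0ms=3b
2) 1200.0ms=3b +600.0ms=3/2b
3) 1800.0ms=9/2b +600.0ms=3/2b
4) 2400.0ms=6b +1200.0ms=3b
Σ=9b of 9 (150bpm 3/4) — PASS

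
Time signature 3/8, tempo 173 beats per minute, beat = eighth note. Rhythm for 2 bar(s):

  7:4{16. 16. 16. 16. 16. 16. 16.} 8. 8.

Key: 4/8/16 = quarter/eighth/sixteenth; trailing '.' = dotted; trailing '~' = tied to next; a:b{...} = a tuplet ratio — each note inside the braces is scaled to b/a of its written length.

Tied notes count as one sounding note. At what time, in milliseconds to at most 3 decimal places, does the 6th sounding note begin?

note 6 onset = 15/7b = 743.187ms

1. 0.0ms @ 0 + 148.637ms (3/7)
2. 148.637ms @ 3/7 + 148.637ms (3/7)
3. 297.275ms @ 6/7 + 148.637ms (3/7)
4. 445.912ms @ 9/7 + 148.637ms (3/7)
5. 594.55ms @ 12/7 + 148.637ms (3/7)
6. 743.187ms @ 15/7 + 148.637ms (3/7)
7. 891.825ms @ 18/7 + 148.637ms (3/7)
8. 1040.462ms @ 3 + 520.231ms (3/2)
9. 1560.694ms @ 9/2 + 520.231ms (3/2)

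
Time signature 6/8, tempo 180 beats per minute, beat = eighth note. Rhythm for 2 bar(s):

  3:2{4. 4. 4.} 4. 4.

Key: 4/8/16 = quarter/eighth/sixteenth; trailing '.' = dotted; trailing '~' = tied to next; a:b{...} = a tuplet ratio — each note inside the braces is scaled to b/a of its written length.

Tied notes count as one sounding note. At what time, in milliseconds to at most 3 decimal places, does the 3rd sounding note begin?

1. 0.0ms @ 0 + 666.667ms (2)
2. 666.667ms @ 2 + 666.667ms (2)
3. 1333.333ms @ 4 + 666.667ms (2)
4. 2000.0ms @ 6 + 1000.0ms (3)
5. 3000.0ms @ 9 + 1000.0ms (3)

note 3 onset = 4b = 1333.333ms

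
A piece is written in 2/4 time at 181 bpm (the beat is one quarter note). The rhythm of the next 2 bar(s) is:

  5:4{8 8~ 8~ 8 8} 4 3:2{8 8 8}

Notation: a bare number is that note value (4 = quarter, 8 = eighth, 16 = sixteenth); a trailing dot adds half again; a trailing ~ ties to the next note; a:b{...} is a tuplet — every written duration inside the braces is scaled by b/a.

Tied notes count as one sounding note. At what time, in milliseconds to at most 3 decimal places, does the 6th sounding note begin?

1. 0.0ms @ 0 + 132.597ms (2/5)
2. 132.597ms @ 2/5 + 397.79ms (6/5)
3. 530.387ms @ 8/5 + 132.597ms (2/5)
4. 662.983ms @ 2 + 331.492ms (1)
5. 994.475ms @ 3 + 110.497ms (1/3)
6. 1104.972ms @ 10/3 + 110.497ms (1/3)
7. 1215.47ms @ 11/3 + 110.497ms (1/3)

note 6 onset = 10/3b = 1104.972ms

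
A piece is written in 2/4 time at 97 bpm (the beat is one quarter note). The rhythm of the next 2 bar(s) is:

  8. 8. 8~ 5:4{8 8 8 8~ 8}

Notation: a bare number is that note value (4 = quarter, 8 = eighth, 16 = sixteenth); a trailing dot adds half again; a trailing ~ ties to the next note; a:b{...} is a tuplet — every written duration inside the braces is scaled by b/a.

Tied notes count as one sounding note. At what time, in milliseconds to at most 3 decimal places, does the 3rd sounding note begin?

1. 0.0ms @ 0 + 463.918ms (3/4)
2. 463.918ms @ 3/4 + 463.918ms (3/4)
3. 927.835ms @ 3/2 + 556.701ms (9/10)
4. 1484.536ms @ 12/5 + 247.423ms (2/5)
5. 1731.959ms @ 14/5 + 247.423ms (2/5)
6. 1979.381ms @ 16/5 + 494.845ms (4/5)

note 3 onset = 3/2b = 927.835ms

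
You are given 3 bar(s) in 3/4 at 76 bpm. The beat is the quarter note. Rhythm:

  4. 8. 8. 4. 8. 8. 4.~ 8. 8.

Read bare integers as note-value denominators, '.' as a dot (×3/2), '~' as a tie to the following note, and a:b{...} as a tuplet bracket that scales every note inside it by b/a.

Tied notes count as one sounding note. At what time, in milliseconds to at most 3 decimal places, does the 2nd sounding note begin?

note 2 onset = 3/2b = 1184.211ms

1. 0.0ms @ 0 + 1184.211ms (3/2)
2. 1184.211ms @ 3/2 + 592.105ms (3/4)
3. 1776.316ms @ 9/4 + 592.105ms (3/4)
4. 2368.421ms @ 3 + 1184.211ms (3/2)
5. 3552.632ms @ 9/2 + 592.105ms (3/4)
6. 4144.737ms @ 21/4 + 592.105ms (3/4)
7. 4736.842ms @ 6 + 1776.316ms (9/4)
8. 6513.158ms @ 33/4 + 592.105ms (3/4)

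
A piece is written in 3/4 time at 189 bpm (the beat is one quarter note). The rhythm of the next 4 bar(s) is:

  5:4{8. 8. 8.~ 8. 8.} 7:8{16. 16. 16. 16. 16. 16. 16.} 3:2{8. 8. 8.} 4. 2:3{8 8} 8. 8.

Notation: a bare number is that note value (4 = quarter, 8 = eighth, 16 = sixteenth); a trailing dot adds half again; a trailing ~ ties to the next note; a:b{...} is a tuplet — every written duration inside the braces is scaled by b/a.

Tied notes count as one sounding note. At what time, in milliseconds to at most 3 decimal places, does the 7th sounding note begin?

1. 0.0ms @ 0 + 190.476ms (3/5)
2. 190.476ms @ 3/5 + 190.476ms (3/5)
3. 380.952ms @ 6/5 + 380.952ms (6/5)
4. 761.905ms @ 12/5 + 190.476ms (3/5)
5. 952.381ms @ 3 + 136.054ms (3/7)
6. 1088.435ms @ 24/7 + 136.054ms (3/7)
7. 1224.49ms @ 27/7 + 136.054ms (3/7)
8. 1360.544ms @ 30/7 + 136.054ms (3/7)
9. 1496.599ms @ 33/7 + 136.054ms (3/7)
10. 1632.653ms @ 36/7 + 136.054ms (3/7)
11. 1768.707ms @ 39/7 + 136.054ms (3/7)
12. 1904.762ms @ 6 + 158.73ms (1/2)
13. 2063.492ms @ 13/2 + 158.73ms (1/2)
14. 2222.222ms @ 7 + 158.73ms (1/2)
15. 2380.952ms @ 15/2 + 476.19ms (3/2)
16. 2857.143ms @ 9 + 238.095ms (3/4)
17. 3095.238ms @ 39/4 + 238.095ms (3/4)
18. 3333.333ms @ 21/2 + 238.095ms (3/4)
19. 3571.429ms @ 45/4 + 238.095ms (3/4)

note 7 onset = 27/7b = 1224.49ms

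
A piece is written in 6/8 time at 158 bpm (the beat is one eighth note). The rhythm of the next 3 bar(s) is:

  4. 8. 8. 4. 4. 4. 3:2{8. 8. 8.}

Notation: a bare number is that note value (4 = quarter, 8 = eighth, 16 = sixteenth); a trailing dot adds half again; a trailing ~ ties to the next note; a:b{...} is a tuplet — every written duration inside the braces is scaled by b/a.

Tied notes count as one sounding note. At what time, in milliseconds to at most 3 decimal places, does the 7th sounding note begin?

note 7 onset = 15b = 5696.203ms

1. 0.0ms @ 0 + 1139.241ms (3)
2. 1139.241ms @ 3 + 569.62ms (3/2)
3. 1708.861ms @ 9/2 + 569.62ms (3/2)
4. 2278.481ms @ 6 + 1139.241ms (3)
5. 3417.722ms @ 9 + 1139.241ms (3)
6. 4556.962ms @ 12 + 1139.241ms (3)
7. 5696.203ms @ 15 + 379.747ms (1)
8. 6075.949ms @ 16 + 379.747ms (1)
9. 6455.696ms @ 17 + 379.747ms (1)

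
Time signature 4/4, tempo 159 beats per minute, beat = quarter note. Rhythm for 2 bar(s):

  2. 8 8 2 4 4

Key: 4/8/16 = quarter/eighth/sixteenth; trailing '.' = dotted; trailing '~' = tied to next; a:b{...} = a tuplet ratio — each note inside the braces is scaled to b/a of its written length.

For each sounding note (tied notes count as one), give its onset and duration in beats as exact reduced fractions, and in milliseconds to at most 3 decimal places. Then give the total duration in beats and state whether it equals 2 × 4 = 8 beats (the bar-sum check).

1) 0.0ms=0b +1132.075ms=3b
2) 1132.075ms=3b +188.679ms=1/2b
3) 1320.755ms=7/2b +188.679ms=1/2b
4) 1509.434ms=4b +754.717ms=2b
5) 2264.151ms=6b +377.358ms=1b
6) 2641.509ms=7b +377.358ms=1b
Σ=8b of 8 (159bpm 4/4) — PASS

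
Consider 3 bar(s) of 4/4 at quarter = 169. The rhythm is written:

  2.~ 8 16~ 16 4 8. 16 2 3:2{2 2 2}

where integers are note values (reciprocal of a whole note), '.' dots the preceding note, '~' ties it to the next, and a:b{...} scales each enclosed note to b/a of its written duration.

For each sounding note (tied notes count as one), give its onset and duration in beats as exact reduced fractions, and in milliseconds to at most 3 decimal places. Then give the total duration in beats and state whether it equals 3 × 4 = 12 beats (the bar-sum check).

1) 0.0ms=0b +1242.604ms=7/2b
2) 1242.604ms=7/2b +177.515ms=1/2b
3) 1420.118ms=4b +355.03ms=1b
4) 1775.148ms=5b +266.272ms=3/4b
5) 2041.42ms=23/4b +88.757ms=1/4b
6) 2130.178ms=6b +710.059ms=2b
7) 2840.237ms=8b +473.373ms=4/3b
8) 3313.609ms=28/3b +473.373ms=4/3b
9) 3786.982ms=32/3b +473.373ms=4/3b
Σ=12b of 12 (169bpm 4/4) — PASS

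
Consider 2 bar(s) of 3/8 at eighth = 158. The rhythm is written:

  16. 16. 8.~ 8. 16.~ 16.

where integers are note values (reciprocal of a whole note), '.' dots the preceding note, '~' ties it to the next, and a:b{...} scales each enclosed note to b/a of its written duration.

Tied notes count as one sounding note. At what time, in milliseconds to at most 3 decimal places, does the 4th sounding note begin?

1. 0.0ms @ 0 + 284.81ms (3/4)
2. 284.81ms @ 3/4 + 284.81ms (3/4)
3. 569.62ms @ 3/2 + 1139.241ms (3)
4. 1708.861ms @ 9/2 + 569.62ms (3/2)

note 4 onset = 9/2b = 1708.861ms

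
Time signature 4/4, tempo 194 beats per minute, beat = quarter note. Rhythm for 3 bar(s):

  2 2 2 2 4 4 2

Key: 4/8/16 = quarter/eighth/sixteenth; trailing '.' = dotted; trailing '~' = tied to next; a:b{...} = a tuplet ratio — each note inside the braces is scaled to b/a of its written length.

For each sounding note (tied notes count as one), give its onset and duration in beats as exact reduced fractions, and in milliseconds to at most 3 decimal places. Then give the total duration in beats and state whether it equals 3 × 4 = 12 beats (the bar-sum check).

1) 0.0ms=0b +618.557ms=2b
2) 618.557ms=2b +618.557ms=2b
3) 1237.113ms=4b +618.557ms=2b
4) 1855.67ms=6b +618.557ms=2b
5) 2474.227ms=8b +309.278ms=1b
6) 2783.505ms=9b +309.278ms=1b
7) 3092.784ms=10b +618.557ms=2b
Σ=12b of 12 (194bpm 4/4) — PASS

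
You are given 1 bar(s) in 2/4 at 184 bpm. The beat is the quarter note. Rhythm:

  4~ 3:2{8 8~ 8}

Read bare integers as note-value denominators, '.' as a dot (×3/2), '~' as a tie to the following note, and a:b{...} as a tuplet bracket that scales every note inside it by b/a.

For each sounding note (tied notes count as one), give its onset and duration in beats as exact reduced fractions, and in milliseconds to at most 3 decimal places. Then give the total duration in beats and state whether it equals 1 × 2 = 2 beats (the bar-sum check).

1) 0.0ms=0b +434.783ms=4/3b
2) 434.783ms=4/3b +217.391ms=2/3b
Σ=2b of 2 (184bpm 2/4) — PASS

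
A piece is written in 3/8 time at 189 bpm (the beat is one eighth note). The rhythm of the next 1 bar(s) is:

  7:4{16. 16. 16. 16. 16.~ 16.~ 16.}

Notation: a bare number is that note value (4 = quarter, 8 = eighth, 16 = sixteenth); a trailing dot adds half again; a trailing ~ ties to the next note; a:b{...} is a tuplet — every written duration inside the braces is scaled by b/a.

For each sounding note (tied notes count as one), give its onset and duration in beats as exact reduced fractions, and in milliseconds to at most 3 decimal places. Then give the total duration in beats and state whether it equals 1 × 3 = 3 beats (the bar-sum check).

1) 0.0ms=0b +136.054ms=3/7b
2) 136.054ms=3/7b +136.054ms=3/7b
3) 272.109ms=6/7b +136.054ms=3/7b
4) 408.163ms=9/7b +136.054ms=3/7b
5) 544.218ms=12/7b +408.163ms=9/7b
Σ=3b of 3 (189bpm 3/8) — PASS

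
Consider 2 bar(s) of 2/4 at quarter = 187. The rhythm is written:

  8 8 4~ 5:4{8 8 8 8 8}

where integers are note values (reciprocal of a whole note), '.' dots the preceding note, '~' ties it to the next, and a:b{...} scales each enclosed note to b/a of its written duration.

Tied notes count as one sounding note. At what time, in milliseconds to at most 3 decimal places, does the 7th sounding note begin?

1. 0.0ms @ 0 + 160.428ms (1/2)
2. 160.428ms @ 1/2 + 160.428ms (1/2)
3. 320.856ms @ 1 + 449.198ms (7/5)
4. 770.053ms @ 12/5 + 128.342ms (2/5)
5. 898.396ms @ 14/5 + 128.342ms (2/5)
6. 1026.738ms @ 16/5 + 128.342ms (2/5)
7. 1155.08ms @ 18/5 + 128.342ms (2/5)

note 7 onset = 18/5b = 1155.08ms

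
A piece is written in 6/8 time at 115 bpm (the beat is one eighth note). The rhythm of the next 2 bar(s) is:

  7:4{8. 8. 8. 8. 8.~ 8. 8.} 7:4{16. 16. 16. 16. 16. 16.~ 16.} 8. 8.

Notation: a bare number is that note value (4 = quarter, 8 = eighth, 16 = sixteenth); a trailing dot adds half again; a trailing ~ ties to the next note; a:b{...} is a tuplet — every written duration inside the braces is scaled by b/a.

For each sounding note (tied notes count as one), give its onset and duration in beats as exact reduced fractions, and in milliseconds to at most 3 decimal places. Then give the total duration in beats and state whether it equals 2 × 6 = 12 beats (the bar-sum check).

1) 0.0ms=0b +447.205ms=6/7b
2) 447.205ms=6/7b +447.205ms=6/7b
3) 894.41ms=12/7b +447.205ms=6/7b
4) 1341.615ms=18/7b +447.205ms=6/7b
5) 1788.82ms=24/7b +894.41ms=12/7b
6) 2683.23ms=36/7b +447.205ms=6/7b
7) 3130.435ms=6b +223.602ms=3/7b
8) 3354.037ms=45/7b +223.602ms=3/7b
9) 3577.64ms=48/7b +223.602ms=3/7b
10) 3801.242ms=51/7b +223.602ms=3/7b
11) 4024.845ms=54/7b +223.602ms=3/7b
12) 4248.447ms=57/7b +447.205ms=6/7b
13) 4695.652ms=9b +782.609ms=3/2b
14) 5478.261ms=21/2b +782.609ms=3/2b
Σ=12b of 12 (115bpm 6/8) — PASS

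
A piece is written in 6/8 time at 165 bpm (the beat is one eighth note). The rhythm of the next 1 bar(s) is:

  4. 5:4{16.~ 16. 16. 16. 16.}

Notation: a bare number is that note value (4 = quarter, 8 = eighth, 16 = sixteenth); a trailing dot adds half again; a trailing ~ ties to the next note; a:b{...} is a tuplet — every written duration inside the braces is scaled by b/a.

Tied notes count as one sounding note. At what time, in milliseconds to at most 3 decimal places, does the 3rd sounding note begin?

1. 0.0ms @ 0 + 1090.909ms (3)
2. 1090.909ms @ 3 + 436.364ms (6/5)
3. 1527.273ms @ 21/5 + 218.182ms (3/5)
4. 1745.455ms @ 24/5 + 218.182ms (3/5)
5. 1963.636ms @ 27/5 + 218.182ms (3/5)

note 3 onset = 21/5b = 1527.273ms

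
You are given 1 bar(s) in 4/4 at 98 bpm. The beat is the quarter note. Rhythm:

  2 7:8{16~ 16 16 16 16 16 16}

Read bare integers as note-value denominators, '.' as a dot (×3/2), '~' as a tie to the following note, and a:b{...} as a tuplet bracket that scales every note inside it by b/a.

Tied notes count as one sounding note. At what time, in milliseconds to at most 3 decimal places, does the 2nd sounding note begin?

1. 0.0ms @ 0 + 1224.49ms (2)
2. 1224.49ms @ 2 + 349.854ms (4/7)
3. 1574.344ms @ 18/7 + 174.927ms (2/7)
4. 1749.271ms @ 20/7 + 174.927ms (2/7)
5. 1924.198ms @ 22/7 + 174.927ms (2/7)
6. 2099.125ms @ 24/7 + 174.927ms (2/7)
7. 2274.052ms @ 26/7 + 174.927ms (2/7)

note 2 onset = 2b = 1224.49ms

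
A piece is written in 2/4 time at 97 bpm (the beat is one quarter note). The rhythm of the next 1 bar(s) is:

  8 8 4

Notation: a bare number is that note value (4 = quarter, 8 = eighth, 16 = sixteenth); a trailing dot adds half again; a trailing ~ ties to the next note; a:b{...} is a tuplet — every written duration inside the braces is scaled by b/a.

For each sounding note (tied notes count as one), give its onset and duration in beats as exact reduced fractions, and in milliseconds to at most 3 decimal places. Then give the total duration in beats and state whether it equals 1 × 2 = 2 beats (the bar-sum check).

1) 0.0ms=0b +309.278ms=1/2b
2) 309.278ms=1/2b +309.278ms=1/2b
3) 618.557ms=1b +618.557ms=1b
Σ=2b of 2 (97bpm 2/4) — PASS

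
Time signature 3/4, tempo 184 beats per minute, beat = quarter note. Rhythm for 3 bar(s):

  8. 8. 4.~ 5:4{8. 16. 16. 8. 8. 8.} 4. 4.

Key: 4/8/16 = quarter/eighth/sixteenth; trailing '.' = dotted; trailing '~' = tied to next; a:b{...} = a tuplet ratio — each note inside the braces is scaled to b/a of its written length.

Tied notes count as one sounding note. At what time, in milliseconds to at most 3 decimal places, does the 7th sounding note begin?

note 7 onset = 24/5b = 1565.217ms

1. 0.0ms @ 0 + 244.565ms (3/4)
2. 244.565ms @ 3/4 + 244.565ms (3/4)
3. 489.13ms @ 3/2 + 684.783ms (21/10)
4. 1173.913ms @ 18/5 + 97.826ms (3/10)
5. 1271.739ms @ 39/10 + 97.826ms (3/10)
6. 1369.565ms @ 21/5 + 195.652ms (3/5)
7. 1565.217ms @ 24/5 + 195.652ms (3/5)
8. 1760.87ms @ 27/5 + 195.652ms (3/5)
9. 1956.522ms @ 6 + 489.13ms (3/2)
10. 2445.652ms @ 15/2 + 489.13ms (3/2)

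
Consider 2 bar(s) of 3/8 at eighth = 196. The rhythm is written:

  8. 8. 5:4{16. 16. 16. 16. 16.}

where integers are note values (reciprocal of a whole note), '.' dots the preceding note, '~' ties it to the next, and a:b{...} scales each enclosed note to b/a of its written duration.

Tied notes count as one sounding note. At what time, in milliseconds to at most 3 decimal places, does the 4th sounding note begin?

note 4 onset = 18/5b = 1102.041ms

1. 0.0ms @ 0 + 459.184ms (3/2)
2. 459.184ms @ 3/2 + 459.184ms (3/2)
3. 918.367ms @ 3 + 183.673ms (3/5)
4. 1102.041ms @ 18/5 + 183.673ms (3/5)
5. 1285.714ms @ 21/5 + 183.673ms (3/5)
6. 1469.388ms @ 24/5 + 183.673ms (3/5)
7. 1653.061ms @ 27/5 + 183.673ms (3/5)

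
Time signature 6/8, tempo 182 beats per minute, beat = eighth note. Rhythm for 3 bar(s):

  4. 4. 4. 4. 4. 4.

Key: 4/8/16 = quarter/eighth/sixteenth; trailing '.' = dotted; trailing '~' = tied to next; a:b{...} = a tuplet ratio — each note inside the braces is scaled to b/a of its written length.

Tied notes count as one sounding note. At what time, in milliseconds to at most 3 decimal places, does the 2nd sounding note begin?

1. 0.0ms @ 0 + 989.011ms (3)
2. 989.011ms @ 3 + 989.011ms (3)
3. 1978.022ms @ 6 + 989.011ms (3)
4. 2967.033ms @ 9 + 989.011ms (3)
5. 3956.044ms @ 12 + 989.011ms (3)
6. 4945.055ms @ 15 + 989.011ms (3)

note 2 onset = 3b = 989.011ms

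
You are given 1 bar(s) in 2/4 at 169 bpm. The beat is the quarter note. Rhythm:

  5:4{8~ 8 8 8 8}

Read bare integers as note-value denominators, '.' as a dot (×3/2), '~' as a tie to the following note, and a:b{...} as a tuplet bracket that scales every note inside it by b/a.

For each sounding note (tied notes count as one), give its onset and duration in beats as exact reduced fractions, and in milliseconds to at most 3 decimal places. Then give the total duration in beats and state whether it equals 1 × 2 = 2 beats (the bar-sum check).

1) 0.0ms=0b +284.024ms=4/5b
2) 284.024ms=4/5b +142.012ms=2/5b
3) 426.036ms=6/5b +142.012ms=2/5b
4) 568.047ms=8/5b +142.012ms=2/5b
Σ=2b of 2 (169bpm 2/4) — PASS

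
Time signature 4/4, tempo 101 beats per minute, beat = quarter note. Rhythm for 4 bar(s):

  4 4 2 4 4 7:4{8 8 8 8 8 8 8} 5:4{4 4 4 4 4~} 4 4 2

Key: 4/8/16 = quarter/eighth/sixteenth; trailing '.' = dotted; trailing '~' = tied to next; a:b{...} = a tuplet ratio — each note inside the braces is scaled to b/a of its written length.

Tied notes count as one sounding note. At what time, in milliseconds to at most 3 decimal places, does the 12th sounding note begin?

note 12 onset = 54/7b = 4582.744ms

1. 0.0ms @ 0 + 594.059ms (1)
2. 594.059ms @ 1 + 594.059ms (1)
3. 1188.119ms @ 2 + 1188.119ms (2)
4. 2376.238ms @ 4 + 594.059ms (1)
5. 2970.297ms @ 5 + 594.059ms (1)
6. 3564.356ms @ 6 + 169.731ms (2/7)
7. 3734.088ms @ 44/7 + 169.731ms (2/7)
8. 3903.819ms @ 46/7 + 169.731ms (2/7)
9. 4073.55ms @ 48/7 + 169.731ms (2/7)
10. 4243.281ms @ 50/7 + 169.731ms (2/7)
11. 4413.013ms @ 52/7 + 169.731ms (2/7)
12. 4582.744ms @ 54/7 + 169.731ms (2/7)
13. 4752.475ms @ 8 + 475.248ms (4/5)
14. 5227.723ms @ 44/5 + 475.248ms (4/5)
15. 5702.97ms @ 48/5 + 475.248ms (4/5)
16. 6178.218ms @ 52/5 + 475.248ms (4/5)
17. 6653.465ms @ 56/5 + 1069.307ms (9/5)
18. 7722.772ms @ 13 + 594.059ms (1)
19. 8316.832ms @ 14 + 1188.119ms (2)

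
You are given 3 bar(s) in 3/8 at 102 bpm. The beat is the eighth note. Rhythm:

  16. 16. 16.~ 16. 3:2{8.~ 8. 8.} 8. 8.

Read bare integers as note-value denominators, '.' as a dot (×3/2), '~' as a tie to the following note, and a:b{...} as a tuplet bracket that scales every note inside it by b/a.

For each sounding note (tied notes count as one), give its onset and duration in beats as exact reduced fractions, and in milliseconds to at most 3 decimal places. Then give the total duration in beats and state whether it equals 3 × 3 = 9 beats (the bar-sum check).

1) 0.0ms=0b +441.176ms=3/4b
2) 441.176ms=3/4b +441.176ms=3/4b
3) 882.353ms=3/2b +882.353ms=3/2b
4) 1764.706ms=3b +1176.471ms=2b
5) 2941.176ms=5b +588.235ms=1b
6) 3529.412ms=6b +882.353ms=3/2b
7) 4411.765ms=15/2b +882.353ms=3/2b
Σ=9b of 9 (102bpm 3/8) — PASS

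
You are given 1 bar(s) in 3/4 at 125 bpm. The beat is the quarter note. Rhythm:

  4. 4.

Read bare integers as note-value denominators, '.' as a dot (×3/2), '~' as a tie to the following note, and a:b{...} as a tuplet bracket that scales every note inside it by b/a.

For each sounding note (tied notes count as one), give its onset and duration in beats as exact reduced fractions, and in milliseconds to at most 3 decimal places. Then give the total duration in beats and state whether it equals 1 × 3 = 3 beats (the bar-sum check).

1) 0.0ms=0b +720.0ms=3/2b
2) 720.0ms=3/2b +720.0ms=3/2b
Σ=3b of 3 (125bpm 3/4) — PASS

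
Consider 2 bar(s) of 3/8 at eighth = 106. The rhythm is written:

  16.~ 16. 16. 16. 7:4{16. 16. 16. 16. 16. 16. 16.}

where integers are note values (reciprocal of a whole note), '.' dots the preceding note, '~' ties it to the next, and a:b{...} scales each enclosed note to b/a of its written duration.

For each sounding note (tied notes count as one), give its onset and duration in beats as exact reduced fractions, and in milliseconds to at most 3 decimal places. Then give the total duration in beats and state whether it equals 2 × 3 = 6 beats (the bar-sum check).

1) 0.0ms=0b +849.057ms=3/2b
2) 849.057ms=3/2b +424.528ms=3/4b
3) 1273.585ms=9/4b +424.528ms=3/4b
4) 1698.113ms=3b +242.588ms=3/7b
5) 1940.701ms=24/7b +242.588ms=3/7b
6) 2183.288ms=27/7b +242.588ms=3/7b
7) 2425.876ms=30/7b +242.588ms=3/7b
8) 2668.464ms=33/7b +242.588ms=3/7b
9) 2911.051ms=36/7b +242.588ms=3/7b
10) 3153.639ms=39/7b +242.588ms=3/7b
Σ=6b of 6 (106bpm 3/8) — PASS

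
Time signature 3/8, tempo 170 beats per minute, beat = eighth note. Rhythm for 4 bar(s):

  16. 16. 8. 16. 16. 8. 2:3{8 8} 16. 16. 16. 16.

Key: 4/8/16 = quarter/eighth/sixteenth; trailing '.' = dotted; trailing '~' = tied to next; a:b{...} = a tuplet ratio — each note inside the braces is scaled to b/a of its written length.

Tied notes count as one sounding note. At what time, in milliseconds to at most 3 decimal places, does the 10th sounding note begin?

1. 0.0ms @ 0 + 264.706ms (3/4)
2. 264.706ms @ 3/4 + 264.706ms (3/4)
3. 529.412ms @ 3/2 + 529.412ms (3/2)
4. 1058.824ms @ 3 + 264.706ms (3/4)
5. 1323.529ms @ 15/4 + 264.706ms (3/4)
6. 1588.235ms @ 9/2 + 529.412ms (3/2)
7. 2117.647ms @ 6 + 529.412ms (3/2)
8. 2647.059ms @ 15/2 + 529.412ms (3/2)
9. 3176.471ms @ 9 + 264.706ms (3/4)
10. 3441.176ms @ 39/4 + 264.706ms (3/4)
11. 3705.882ms @ 21/2 + 264.706ms (3/4)
12. 3970.588ms @ 45/4 + 264.706ms (3/4)

note 10 onset = 39/4b = 3441.176ms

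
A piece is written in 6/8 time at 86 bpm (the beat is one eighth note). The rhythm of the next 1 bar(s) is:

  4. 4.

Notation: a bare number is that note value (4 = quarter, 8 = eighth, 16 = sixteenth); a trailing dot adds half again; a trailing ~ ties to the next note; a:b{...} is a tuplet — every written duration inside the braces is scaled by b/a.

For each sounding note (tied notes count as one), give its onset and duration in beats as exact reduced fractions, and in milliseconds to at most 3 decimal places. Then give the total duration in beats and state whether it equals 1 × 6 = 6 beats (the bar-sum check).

1) 0.0ms=0b +2093.023ms=3b
2) 2093.023ms=3b +2093.023ms=3b
Σ=6b of 6 (86bpm 6/8) — PASS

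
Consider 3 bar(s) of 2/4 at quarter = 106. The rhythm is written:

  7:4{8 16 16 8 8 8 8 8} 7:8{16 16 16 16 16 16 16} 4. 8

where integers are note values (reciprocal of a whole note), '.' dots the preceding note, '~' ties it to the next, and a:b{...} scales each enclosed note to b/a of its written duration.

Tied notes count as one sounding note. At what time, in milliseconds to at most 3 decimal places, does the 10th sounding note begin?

note 10 onset = 16/7b = 1293.801ms

1. 0.0ms @ 0 + 161.725ms (2/7)
2. 161.725ms @ 2/7 + 80.863ms (1/7)
3. 242.588ms @ 3/7 + 80.863ms (1/7)
4. 323.45ms @ 4/7 + 161.725ms (2/7)
5. 485.175ms @ 6/7 + 161.725ms (2/7)
6. 646.9ms @ 8/7 + 161.725ms (2/7)
7. 808.625ms @ 10/7 + 161.725ms (2/7)
8. 970.35ms @ 12/7 + 161.725ms (2/7)
9. 1132.075ms @ 2 + 161.725ms (2/7)
10. 1293.801ms @ 16/7 + 161.725ms (2/7)
11. 1455.526ms @ 18/7 + 161.725ms (2/7)
12. 1617.251ms @ 20/7 + 161.725ms (2/7)
13. 1778.976ms @ 22/7 + 161.725ms (2/7)
14. 1940.701ms @ 24/7 + 161.725ms (2/7)
15. 2102.426ms @ 26/7 + 161.725ms (2/7)
16. 2264.151ms @ 4 + 849.057ms (3/2)
17. 3113.208ms @ 11/2 + 283.019ms (1/2)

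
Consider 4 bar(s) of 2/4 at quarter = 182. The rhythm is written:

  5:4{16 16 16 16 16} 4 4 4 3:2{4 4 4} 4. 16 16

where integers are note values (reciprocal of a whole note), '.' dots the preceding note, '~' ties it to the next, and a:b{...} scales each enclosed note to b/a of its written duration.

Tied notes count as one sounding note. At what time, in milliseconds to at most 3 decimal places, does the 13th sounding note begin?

1. 0.0ms @ 0 + 65.934ms (1/5)
2. 65.934ms @ 1/5 + 65.934ms (1/5)
3. 131.868ms @ 2/5 + 65.934ms (1/5)
4. 197.802ms @ 3/5 + 65.934ms (1/5)
5. 263.736ms @ 4/5 + 65.934ms (1/5)
6. 329.67ms @ 1 + 329.67ms (1)
7. 659.341ms @ 2 + 329.67ms (1)
8. 989.011ms @ 3 + 329.67ms (1)
9. 1318.681ms @ 4 + 219.78ms (2/3)
10. 1538.462ms @ 14/3 + 219.78ms (2/3)
11. 1758.242ms @ 16/3 + 219.78ms (2/3)
12. 1978.022ms @ 6 + 494.505ms (3/2)
13. 2472.527ms @ 15/2 + 82.418ms (1/4)
14. 2554.945ms @ 31/4 + 82.418ms (1/4)

note 13 onset = 15/2b = 2472.527ms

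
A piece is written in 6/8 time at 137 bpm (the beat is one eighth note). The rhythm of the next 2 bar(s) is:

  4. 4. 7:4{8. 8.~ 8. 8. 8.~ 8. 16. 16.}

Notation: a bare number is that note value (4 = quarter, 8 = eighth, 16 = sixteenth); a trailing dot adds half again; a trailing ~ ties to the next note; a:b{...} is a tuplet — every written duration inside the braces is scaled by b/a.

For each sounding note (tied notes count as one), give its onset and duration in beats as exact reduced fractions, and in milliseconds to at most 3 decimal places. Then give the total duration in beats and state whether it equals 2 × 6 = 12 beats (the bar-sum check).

1) 0.0ms=0b +1313.869ms=3b
2) 1313.869ms=3b +1313.869ms=3b
3) 2627.737ms=6b +375.391ms=6/7b
4) 3003.128ms=48/7b +750.782ms=12/7b
5) 3753.91ms=60/7b +375.391ms=6/7b
6) 4129.301ms=66/7b +750.782ms=12/7b
7) 4880.083ms=78/7b +187.696ms=3/7b
8) 5067.779ms=81/7b +187.696ms=3/7b
Σ=12b of 12 (137bpm 6/8) — PASS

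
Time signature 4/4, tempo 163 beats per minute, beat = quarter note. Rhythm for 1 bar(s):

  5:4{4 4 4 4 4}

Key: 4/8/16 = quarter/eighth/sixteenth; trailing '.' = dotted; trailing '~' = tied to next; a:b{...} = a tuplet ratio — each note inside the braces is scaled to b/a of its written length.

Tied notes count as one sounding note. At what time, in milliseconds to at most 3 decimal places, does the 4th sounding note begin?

note 4 onset = 12/5b = 883.436ms

1. 0.0ms @ 0 + 294.479ms (4/5)
2. 294.479ms @ 4/5 + 294.479ms (4/5)
3. 588.957ms @ 8/5 + 294.479ms (4/5)
4. 883.436ms @ 12/5 + 294.479ms (4/5)
5. 1177.914ms @ 16/5 + 294.479ms (4/5)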